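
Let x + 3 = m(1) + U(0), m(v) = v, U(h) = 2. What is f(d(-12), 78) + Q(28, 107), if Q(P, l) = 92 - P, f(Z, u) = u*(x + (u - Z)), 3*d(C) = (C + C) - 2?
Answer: 6824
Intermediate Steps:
d(C) = -⅔ + 2*C/3 (d(C) = ((C + C) - 2)/3 = (2*C - 2)/3 = (-2 + 2*C)/3 = -⅔ + 2*C/3)
x = 0 (x = -3 + (1 + 2) = -3 + 3 = 0)
f(Z, u) = u*(u - Z) (f(Z, u) = u*(0 + (u - Z)) = u*(u - Z))
f(d(-12), 78) + Q(28, 107) = 78*(78 - (-⅔ + (⅔)*(-12))) + (92 - 1*28) = 78*(78 - (-⅔ - 8)) + (92 - 28) = 78*(78 - 1*(-26/3)) + 64 = 78*(78 + 26/3) + 64 = 78*(260/3) + 64 = 6760 + 64 = 6824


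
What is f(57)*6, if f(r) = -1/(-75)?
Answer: 2/25 ≈ 0.080000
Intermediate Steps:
f(r) = 1/75 (f(r) = -1*(-1/75) = 1/75)
f(57)*6 = (1/75)*6 = 2/25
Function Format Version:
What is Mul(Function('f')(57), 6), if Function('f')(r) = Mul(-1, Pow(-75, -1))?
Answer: Rational(2, 25) ≈ 0.080000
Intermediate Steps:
Function('f')(r) = Rational(1, 75) (Function('f')(r) = Mul(-1, Rational(-1, 75)) = Rational(1, 75))
Mul(Function('f')(57), 6) = Mul(Rational(1, 75), 6) = Rational(2, 25)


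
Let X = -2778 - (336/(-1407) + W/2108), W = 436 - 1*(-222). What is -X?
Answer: 196181983/70618 ≈ 2778.1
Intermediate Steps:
W = 658 (W = 436 + 222 = 658)
X = -196181983/70618 (X = -2778 - (336/(-1407) + 658/2108) = -2778 - (336*(-1/1407) + 658*(1/2108)) = -2778 - (-16/67 + 329/1054) = -2778 - 1*5179/70618 = -2778 - 5179/70618 = -196181983/70618 ≈ -2778.1)
-X = -1*(-196181983/70618) = 196181983/70618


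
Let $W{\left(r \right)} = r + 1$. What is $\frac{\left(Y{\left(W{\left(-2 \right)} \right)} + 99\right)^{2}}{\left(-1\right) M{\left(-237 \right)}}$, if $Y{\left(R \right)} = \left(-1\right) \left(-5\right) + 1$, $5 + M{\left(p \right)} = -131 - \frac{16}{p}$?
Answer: $\frac{2612925}{32216} \approx 81.106$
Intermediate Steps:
$W{\left(r \right)} = 1 + r$
$M{\left(p \right)} = -136 - \frac{16}{p}$ ($M{\left(p \right)} = -5 - \left(131 + \frac{16}{p}\right) = -136 - \frac{16}{p}$)
$Y{\left(R \right)} = 6$ ($Y{\left(R \right)} = 5 + 1 = 6$)
$\frac{\left(Y{\left(W{\left(-2 \right)} \right)} + 99\right)^{2}}{\left(-1\right) M{\left(-237 \right)}} = \frac{\left(6 + 99\right)^{2}}{\left(-1\right) \left(-136 - \frac{16}{-237}\right)} = \frac{105^{2}}{\left(-1\right) \left(-136 - - \frac{16}{237}\right)} = \frac{11025}{\left(-1\right) \left(-136 + \frac{16}{237}\right)} = \frac{11025}{\left(-1\right) \left(- \frac{32216}{237}\right)} = \frac{11025}{\frac{32216}{237}} = 11025 \cdot \frac{237}{32216} = \frac{2612925}{32216}$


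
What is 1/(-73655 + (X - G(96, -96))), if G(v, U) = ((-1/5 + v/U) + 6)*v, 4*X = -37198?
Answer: -10/834153 ≈ -1.1988e-5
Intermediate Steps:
X = -18599/2 (X = (1/4)*(-37198) = -18599/2 ≈ -9299.5)
G(v, U) = v*(29/5 + v/U) (G(v, U) = ((-1*1/5 + v/U) + 6)*v = ((-1/5 + v/U) + 6)*v = (29/5 + v/U)*v = v*(29/5 + v/U))
1/(-73655 + (X - G(96, -96))) = 1/(-73655 + (-18599/2 - ((29/5)*96 + 96**2/(-96)))) = 1/(-73655 + (-18599/2 - (2784/5 - 1/96*9216))) = 1/(-73655 + (-18599/2 - (2784/5 - 96))) = 1/(-73655 + (-18599/2 - 1*2304/5)) = 1/(-73655 + (-18599/2 - 2304/5)) = 1/(-73655 - 97603/10) = 1/(-834153/10) = -10/834153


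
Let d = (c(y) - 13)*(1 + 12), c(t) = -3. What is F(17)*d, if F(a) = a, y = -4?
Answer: -3536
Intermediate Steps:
d = -208 (d = (-3 - 13)*(1 + 12) = -16*13 = -208)
F(17)*d = 17*(-208) = -3536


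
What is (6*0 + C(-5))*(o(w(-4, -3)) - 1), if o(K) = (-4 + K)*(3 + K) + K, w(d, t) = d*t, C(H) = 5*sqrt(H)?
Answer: 655*I*sqrt(5) ≈ 1464.6*I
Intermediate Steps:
o(K) = K + (-4 + K)*(3 + K)
(6*0 + C(-5))*(o(w(-4, -3)) - 1) = (6*0 + 5*sqrt(-5))*((-12 + (-4*(-3))**2) - 1) = (0 + 5*(I*sqrt(5)))*((-12 + 12**2) - 1) = (0 + 5*I*sqrt(5))*((-12 + 144) - 1) = (5*I*sqrt(5))*(132 - 1) = (5*I*sqrt(5))*131 = 655*I*sqrt(5)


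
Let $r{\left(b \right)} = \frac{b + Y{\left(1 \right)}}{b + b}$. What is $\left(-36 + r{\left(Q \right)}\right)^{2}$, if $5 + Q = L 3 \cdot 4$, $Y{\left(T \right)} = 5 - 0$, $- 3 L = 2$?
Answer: $\frac{215296}{169} \approx 1273.9$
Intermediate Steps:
$L = - \frac{2}{3}$ ($L = \left(- \frac{1}{3}\right) 2 = - \frac{2}{3} \approx -0.66667$)
$Y{\left(T \right)} = 5$ ($Y{\left(T \right)} = 5 + 0 = 5$)
$Q = -13$ ($Q = -5 + \left(- \frac{2}{3}\right) 3 \cdot 4 = -5 - 8 = -13$)
$r{\left(b \right)} = \frac{5 + b}{2 b}$ ($r{\left(b \right)} = \frac{b + 5}{b + b} = \frac{5 + b}{2 b}$)
$\left(-36 + r{\left(Q \right)}\right)^{2} = \left(-36 + \frac{5 - 13}{2 \left(-13\right)}\right)^{2} = \left(-36 + \frac{1}{2} \left(- \frac{1}{13}\right) \left(-8\right)\right)^{2} = \left(-36 + \frac{4}{13}\right)^{2} = \left(- \frac{464}{13}\right)^{2} = \frac{215296}{169}$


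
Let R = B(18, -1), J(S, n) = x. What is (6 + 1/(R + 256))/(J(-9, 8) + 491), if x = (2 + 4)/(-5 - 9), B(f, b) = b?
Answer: 10717/875670 ≈ 0.012239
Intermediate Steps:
x = -3/7 (x = 6/(-14) = 6*(-1/14) = -3/7 ≈ -0.42857)
J(S, n) = -3/7
R = -1
(6 + 1/(R + 256))/(J(-9, 8) + 491) = (6 + 1/(-1 + 256))/(-3/7 + 491) = (6 + 1/255)/(3434/7) = (6 + 1/255)*(7/3434) = (1531/255)*(7/3434) = 10717/875670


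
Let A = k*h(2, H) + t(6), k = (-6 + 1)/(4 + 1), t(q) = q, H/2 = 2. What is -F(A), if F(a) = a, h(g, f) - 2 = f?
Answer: 0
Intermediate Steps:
H = 4 (H = 2*2 = 4)
h(g, f) = 2 + f
k = -1 (k = -5/5 = -5*⅕ = -1)
A = 0 (A = -(2 + 4) + 6 = -1*6 + 6 = -6 + 6 = 0)
-F(A) = -1*0 = 0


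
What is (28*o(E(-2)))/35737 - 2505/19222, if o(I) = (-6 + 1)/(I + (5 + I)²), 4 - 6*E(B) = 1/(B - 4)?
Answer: -769236901161/5897350831190 ≈ -0.13044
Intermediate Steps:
E(B) = ⅔ - 1/(6*(-4 + B)) (E(B) = ⅔ - 1/(6*(B - 4)) = ⅔ - 1/(6*(-4 + B)))
o(I) = -5/(I + (5 + I)²)
(28*o(E(-2)))/35737 - 2505/19222 = (28*(-5/((-17 + 4*(-2))/(6*(-4 - 2)) + (5 + (-17 + 4*(-2))/(6*(-4 - 2)))²)))/35737 - 2505/19222 = (28*(-5/((⅙)*(-17 - 8)/(-6) + (5 + (⅙)*(-17 - 8)/(-6))²)))*(1/35737) - 2505*1/19222 = (28*(-5/((⅙)*(-⅙)*(-25) + (5 + (⅙)*(-⅙)*(-25))²)))*(1/35737) - 2505/19222 = (28*(-5/(25/36 + (5 + 25/36)²)))*(1/35737) - 2505/19222 = (28*(-5/(25/36 + (205/36)²)))*(1/35737) - 2505/19222 = (28*(-5/(25/36 + 42025/1296)))*(1/35737) - 2505/19222 = (28*(-5/42925/1296))*(1/35737) - 2505/19222 = (28*(-5*1296/42925))*(1/35737) - 2505/19222 = (28*(-1296/8585))*(1/35737) - 2505/19222 = -36288/8585*1/35737 - 2505/19222 = -36288/306802145 - 2505/19222 = -769236901161/5897350831190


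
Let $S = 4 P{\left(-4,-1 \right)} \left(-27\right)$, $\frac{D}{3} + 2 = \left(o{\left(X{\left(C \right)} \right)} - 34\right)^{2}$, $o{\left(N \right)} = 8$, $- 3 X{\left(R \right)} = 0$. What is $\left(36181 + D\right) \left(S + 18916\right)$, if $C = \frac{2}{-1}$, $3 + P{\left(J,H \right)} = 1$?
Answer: $730899796$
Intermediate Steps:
$P{\left(J,H \right)} = -2$ ($P{\left(J,H \right)} = -3 + 1 = -2$)
$C = -2$ ($C = 2 \left(-1\right) = -2$)
$X{\left(R \right)} = 0$ ($X{\left(R \right)} = \left(- \frac{1}{3}\right) 0 = 0$)
$D = 2022$ ($D = -6 + 3 \left(8 - 34\right)^{2} = -6 + 3 \left(-26\right)^{2} = -6 + 3 \cdot 676 = -6 + 2028 = 2022$)
$S = 216$ ($S = 4 \left(-2\right) \left(-27\right) = \left(-8\right) \left(-27\right) = 216$)
$\left(36181 + D\right) \left(S + 18916\right) = \left(36181 + 2022\right) \left(216 + 18916\right) = 38203 \cdot 19132 = 730899796$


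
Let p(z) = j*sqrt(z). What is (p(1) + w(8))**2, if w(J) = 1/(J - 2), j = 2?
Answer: 169/36 ≈ 4.6944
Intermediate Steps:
p(z) = 2*sqrt(z)
w(J) = 1/(-2 + J)
(p(1) + w(8))**2 = (2*sqrt(1) + 1/(-2 + 8))**2 = (2*1 + 1/6)**2 = (2 + 1/6)**2 = (13/6)**2 = 169/36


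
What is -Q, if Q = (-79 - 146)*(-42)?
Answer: -9450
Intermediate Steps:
Q = 9450 (Q = -225*(-42) = 9450)
-Q = -1*9450 = -9450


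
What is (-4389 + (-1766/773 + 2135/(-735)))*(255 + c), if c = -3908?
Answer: 260571690028/16233 ≈ 1.6052e+7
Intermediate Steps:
(-4389 + (-1766/773 + 2135/(-735)))*(255 + c) = (-4389 + (-1766/773 + 2135/(-735)))*(255 - 3908) = (-4389 + (-1766*1/773 + 2135*(-1/735)))*(-3653) = (-4389 + (-1766/773 - 61/21))*(-3653) = (-4389 - 84239/16233)*(-3653) = -71330876/16233*(-3653) = 260571690028/16233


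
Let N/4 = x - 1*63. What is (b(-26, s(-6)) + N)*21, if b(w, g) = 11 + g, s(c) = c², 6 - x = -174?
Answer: 10815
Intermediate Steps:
x = 180 (x = 6 - 1*(-174) = 6 + 174 = 180)
N = 468 (N = 4*(180 - 1*63) = 4*(180 - 63) = 4*117 = 468)
(b(-26, s(-6)) + N)*21 = ((11 + (-6)²) + 468)*21 = ((11 + 36) + 468)*21 = (47 + 468)*21 = 515*21 = 10815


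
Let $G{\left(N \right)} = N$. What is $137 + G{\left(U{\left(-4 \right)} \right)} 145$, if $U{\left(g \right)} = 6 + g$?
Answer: $427$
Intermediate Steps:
$137 + G{\left(U{\left(-4 \right)} \right)} 145 = 137 + \left(6 - 4\right) 145 = 137 + 2 \cdot 145 = 137 + 290 = 427$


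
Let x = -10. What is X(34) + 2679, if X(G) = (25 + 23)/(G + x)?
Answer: 2681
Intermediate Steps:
X(G) = 48/(-10 + G) (X(G) = (25 + 23)/(G - 10) = 48/(-10 + G))
X(34) + 2679 = 48/(-10 + 34) + 2679 = 48/24 + 2679 = 48*(1/24) + 2679 = 2 + 2679 = 2681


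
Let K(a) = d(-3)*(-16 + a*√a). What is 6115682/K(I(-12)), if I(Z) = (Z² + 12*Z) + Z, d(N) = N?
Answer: 3057841/186 - 3057841*I*√3/124 ≈ 16440.0 - 42712.0*I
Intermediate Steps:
I(Z) = Z² + 13*Z
K(a) = 48 - 3*a^(3/2) (K(a) = -3*(-16 + a*√a) = -3*(-16 + a^(3/2)) = 48 - 3*a^(3/2))
6115682/K(I(-12)) = 6115682/(48 - 3*(-24*I*√3*(13 - 12)^(3/2))) = 6115682/(48 - 3*(-24*I*√3)) = 6115682/(48 - (-72)*I*√3) = 6115682/(48 + 72*I*√3)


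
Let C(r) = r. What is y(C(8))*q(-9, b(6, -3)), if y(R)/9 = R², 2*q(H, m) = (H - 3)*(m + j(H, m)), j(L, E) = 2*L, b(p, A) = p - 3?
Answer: 51840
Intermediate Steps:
b(p, A) = -3 + p
q(H, m) = (-3 + H)*(m + 2*H)/2 (q(H, m) = ((H - 3)*(m + 2*H))/2 = ((-3 + H)*(m + 2*H))/2 = (-3 + H)*(m + 2*H)/2)
y(R) = 9*R²
y(C(8))*q(-9, b(6, -3)) = (9*8²)*((-9)² - 3*(-9) - 3*(-3 + 6)/2 + (½)*(-9)*(-3 + 6)) = (9*64)*(81 + 27 - 3/2*3 + (½)*(-9)*3) = 576*(81 + 27 - 9/2 - 27/2) = 576*90 = 51840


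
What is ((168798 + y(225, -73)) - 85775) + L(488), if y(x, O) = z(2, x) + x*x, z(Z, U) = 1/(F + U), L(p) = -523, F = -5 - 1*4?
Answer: 28755001/216 ≈ 1.3313e+5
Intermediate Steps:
F = -9 (F = -5 - 4 = -9)
z(Z, U) = 1/(-9 + U)
y(x, O) = x**2 + 1/(-9 + x) (y(x, O) = 1/(-9 + x) + x*x = 1/(-9 + x) + x**2 = x**2 + 1/(-9 + x))
((168798 + y(225, -73)) - 85775) + L(488) = ((168798 + (1 + 225**2*(-9 + 225))/(-9 + 225)) - 85775) - 523 = ((168798 + (1 + 50625*216)/216) - 85775) - 523 = ((168798 + (1 + 10935000)/216) - 85775) - 523 = ((168798 + (1/216)*10935001) - 85775) - 523 = ((168798 + 10935001/216) - 85775) - 523 = (47395369/216 - 85775) - 523 = 28867969/216 - 523 = 28755001/216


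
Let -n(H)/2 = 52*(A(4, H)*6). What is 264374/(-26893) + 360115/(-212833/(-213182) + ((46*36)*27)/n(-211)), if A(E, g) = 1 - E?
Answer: 2682126430271121/185453697712 ≈ 14463.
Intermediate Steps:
n(H) = 1872 (n(H) = -104*(1 - 1*4)*6 = -104*(1 - 4)*6 = -104*(-3*6) = -104*(-18) = -2*(-936) = 1872)
264374/(-26893) + 360115/(-212833/(-213182) + ((46*36)*27)/n(-211)) = 264374/(-26893) + 360115/(-212833/(-213182) + ((46*36)*27)/1872) = 264374*(-1/26893) + 360115/(-212833*(-1/213182) + (1656*27)*(1/1872)) = -264374/26893 + 360115/(212833/213182 + 44712*(1/1872)) = -264374/26893 + 360115/(212833/213182 + 621/26) = -264374/26893 + 360115/(34479920/1385683) = -264374/26893 + 360115*(1385683/34479920) = -264374/26893 + 99801046709/6895984 = 2682126430271121/185453697712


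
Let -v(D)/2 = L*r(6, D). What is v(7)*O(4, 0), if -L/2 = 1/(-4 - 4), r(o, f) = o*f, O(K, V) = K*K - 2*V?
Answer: -336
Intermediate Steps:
O(K, V) = K² - 2*V
r(o, f) = f*o
L = ¼ (L = -2/(-4 - 4) = -2/(-8) = -2*(-⅛) = ¼ ≈ 0.25000)
v(D) = -3*D (v(D) = -D*6/2 = -6*D/2 = -3*D)
v(7)*O(4, 0) = (-3*7)*(4² - 2*0) = -21*(16 + 0) = -21*16 = -336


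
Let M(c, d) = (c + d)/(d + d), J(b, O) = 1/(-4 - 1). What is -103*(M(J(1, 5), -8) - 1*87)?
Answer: 712657/80 ≈ 8908.2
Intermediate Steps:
J(b, O) = -⅕ (J(b, O) = 1/(-5) = -⅕)
M(c, d) = (c + d)/(2*d) (M(c, d) = (c + d)/((2*d)) = (c + d)*(1/(2*d)) = (c + d)/(2*d))
-103*(M(J(1, 5), -8) - 1*87) = -103*((½)*(-⅕ - 8)/(-8) - 1*87) = -103*((½)*(-⅛)*(-41/5) - 87) = -103*(41/80 - 87) = -103*(-6919/80) = 712657/80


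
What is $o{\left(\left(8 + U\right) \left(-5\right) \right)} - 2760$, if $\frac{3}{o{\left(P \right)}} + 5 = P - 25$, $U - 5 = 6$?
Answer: $- \frac{345003}{125} \approx -2760.0$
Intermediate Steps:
$U = 11$ ($U = 5 + 6 = 11$)
$o{\left(P \right)} = \frac{3}{-30 + P}$ ($o{\left(P \right)} = \frac{3}{-5 + \left(P - 25\right)} = \frac{3}{-5 + \left(-25 + P\right)} = \frac{3}{-30 + P}$)
$o{\left(\left(8 + U\right) \left(-5\right) \right)} - 2760 = \frac{3}{-30 + \left(8 + 11\right) \left(-5\right)} - 2760 = \frac{3}{-30 + 19 \left(-5\right)} - 2760 = \frac{3}{-30 - 95} - 2760 = \frac{3}{-125} - 2760 = 3 \left(- \frac{1}{125}\right) - 2760 = - \frac{3}{125} - 2760 = - \frac{345003}{125}$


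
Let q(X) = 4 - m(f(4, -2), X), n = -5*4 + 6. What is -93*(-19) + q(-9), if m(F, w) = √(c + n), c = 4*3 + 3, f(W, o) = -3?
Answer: 1770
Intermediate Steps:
n = -14 (n = -20 + 6 = -14)
c = 15 (c = 12 + 3 = 15)
m(F, w) = 1 (m(F, w) = √(15 - 14) = √1 = 1)
q(X) = 3 (q(X) = 4 - 1*1 = 4 - 1 = 3)
-93*(-19) + q(-9) = -93*(-19) + 3 = 1767 + 3 = 1770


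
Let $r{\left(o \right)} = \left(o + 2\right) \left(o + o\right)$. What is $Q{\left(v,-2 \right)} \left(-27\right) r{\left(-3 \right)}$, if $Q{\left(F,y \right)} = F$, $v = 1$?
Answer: $-162$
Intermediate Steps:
$r{\left(o \right)} = 2 o \left(2 + o\right)$ ($r{\left(o \right)} = \left(2 + o\right) 2 o = 2 o \left(2 + o\right)$)
$Q{\left(v,-2 \right)} \left(-27\right) r{\left(-3 \right)} = 1 \left(-27\right) 2 \left(-3\right) \left(2 - 3\right) = - 27 \cdot 2 \left(-3\right) \left(-1\right) = \left(-27\right) 6 = -162$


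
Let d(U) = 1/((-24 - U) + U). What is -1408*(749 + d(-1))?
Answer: -3163600/3 ≈ -1.0545e+6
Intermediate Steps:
d(U) = -1/24 (d(U) = 1/(-24) = -1/24)
-1408*(749 + d(-1)) = -1408*(749 - 1/24) = -1408*17975/24 = -3163600/3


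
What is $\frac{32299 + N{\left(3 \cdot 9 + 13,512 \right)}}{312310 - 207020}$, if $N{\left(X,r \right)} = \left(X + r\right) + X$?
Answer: $\frac{32891}{105290} \approx 0.31238$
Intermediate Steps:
$N{\left(X,r \right)} = r + 2 X$
$\frac{32299 + N{\left(3 \cdot 9 + 13,512 \right)}}{312310 - 207020} = \frac{32299 + \left(512 + 2 \left(3 \cdot 9 + 13\right)\right)}{312310 - 207020} = \frac{32299 + \left(512 + 2 \left(27 + 13\right)\right)}{105290} = \left(32299 + \left(512 + 2 \cdot 40\right)\right) \frac{1}{105290} = \left(32299 + \left(512 + 80\right)\right) \frac{1}{105290} = \left(32299 + 592\right) \frac{1}{105290} = 32891 \cdot \frac{1}{105290} = \frac{32891}{105290}$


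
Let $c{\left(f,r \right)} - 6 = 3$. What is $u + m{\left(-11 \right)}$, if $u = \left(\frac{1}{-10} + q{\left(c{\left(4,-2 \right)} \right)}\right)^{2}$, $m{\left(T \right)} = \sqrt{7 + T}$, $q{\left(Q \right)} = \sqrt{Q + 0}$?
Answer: $\frac{841}{100} + 2 i \approx 8.41 + 2.0 i$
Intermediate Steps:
$c{\left(f,r \right)} = 9$ ($c{\left(f,r \right)} = 6 + 3 = 9$)
$q{\left(Q \right)} = \sqrt{Q}$
$u = \frac{841}{100}$ ($u = \left(\frac{1}{-10} + \sqrt{9}\right)^{2} = \left(- \frac{1}{10} + 3\right)^{2} = \left(\frac{29}{10}\right)^{2} = \frac{841}{100} \approx 8.41$)
$u + m{\left(-11 \right)} = \frac{841}{100} + \sqrt{7 - 11} = \frac{841}{100} + \sqrt{-4} = \frac{841}{100} + 2 i$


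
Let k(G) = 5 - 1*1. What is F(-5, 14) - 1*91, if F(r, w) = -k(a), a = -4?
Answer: -95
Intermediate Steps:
k(G) = 4 (k(G) = 5 - 1 = 4)
F(r, w) = -4 (F(r, w) = -1*4 = -4)
F(-5, 14) - 1*91 = -4 - 1*91 = -4 - 91 = -95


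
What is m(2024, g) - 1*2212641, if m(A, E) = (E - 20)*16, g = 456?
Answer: -2205665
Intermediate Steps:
m(A, E) = -320 + 16*E (m(A, E) = (-20 + E)*16 = -320 + 16*E)
m(2024, g) - 1*2212641 = (-320 + 16*456) - 1*2212641 = (-320 + 7296) - 2212641 = 6976 - 2212641 = -2205665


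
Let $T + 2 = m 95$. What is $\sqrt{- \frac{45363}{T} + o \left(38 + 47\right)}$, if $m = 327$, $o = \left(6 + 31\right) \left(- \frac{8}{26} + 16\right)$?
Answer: $\frac{\sqrt{8047632053106399}}{403819} \approx 222.15$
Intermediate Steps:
$o = \frac{7548}{13}$ ($o = 37 \left(\left(-8\right) \frac{1}{26} + 16\right) = 37 \left(- \frac{4}{13} + 16\right) = 37 \cdot \frac{204}{13} = \frac{7548}{13} \approx 580.62$)
$T = 31063$ ($T = -2 + 327 \cdot 95 = -2 + 31065 = 31063$)
$\sqrt{- \frac{45363}{T} + o \left(38 + 47\right)} = \sqrt{- \frac{45363}{31063} + \frac{7548 \left(38 + 47\right)}{13}} = \sqrt{\left(-45363\right) \frac{1}{31063} + \frac{7548}{13} \cdot 85} = \sqrt{- \frac{45363}{31063} + \frac{641580}{13}} = \sqrt{\frac{19928809821}{403819}} = \frac{\sqrt{8047632053106399}}{403819}$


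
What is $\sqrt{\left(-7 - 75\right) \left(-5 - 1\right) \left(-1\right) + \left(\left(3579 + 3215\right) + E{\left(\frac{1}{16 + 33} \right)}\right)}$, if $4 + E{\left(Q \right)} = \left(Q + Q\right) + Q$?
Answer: $\frac{\sqrt{308605}}{7} \approx 79.36$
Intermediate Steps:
$E{\left(Q \right)} = -4 + 3 Q$ ($E{\left(Q \right)} = -4 + \left(\left(Q + Q\right) + Q\right) = -4 + \left(2 Q + Q\right) = -4 + 3 Q$)
$\sqrt{\left(-7 - 75\right) \left(-5 - 1\right) \left(-1\right) + \left(\left(3579 + 3215\right) + E{\left(\frac{1}{16 + 33} \right)}\right)} = \sqrt{\left(-7 - 75\right) \left(-5 - 1\right) \left(-1\right) + \left(\left(3579 + 3215\right) - \left(4 - \frac{3}{16 + 33}\right)\right)} = \sqrt{- 82 \left(\left(-6\right) \left(-1\right)\right) + \left(6794 - \left(4 - \frac{3}{49}\right)\right)} = \sqrt{\left(-82\right) 6 + \left(6794 + \left(-4 + 3 \cdot \frac{1}{49}\right)\right)} = \sqrt{-492 + \left(6794 + \left(-4 + \frac{3}{49}\right)\right)} = \sqrt{-492 + \left(6794 - \frac{193}{49}\right)} = \sqrt{-492 + \frac{332713}{49}} = \sqrt{\frac{308605}{49}} = \frac{\sqrt{308605}}{7}$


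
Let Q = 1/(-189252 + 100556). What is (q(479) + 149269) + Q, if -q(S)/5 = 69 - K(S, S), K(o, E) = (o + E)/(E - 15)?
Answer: 47885810419/321523 ≈ 1.4893e+5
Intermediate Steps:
Q = -1/88696 (Q = 1/(-88696) = -1/88696 ≈ -1.1274e-5)
K(o, E) = (E + o)/(-15 + E)
q(S) = -345 + 10*S/(-15 + S) (q(S) = -5*(69 - (S + S)/(-15 + S)) = -5*(69 - 2*S/(-15 + S)) = -345 + 10*S/(-15 + S))
(q(479) + 149269) + Q = (5*(1035 - 67*479)/(-15 + 479) + 149269) - 1/88696 = (5*(1035 - 32093)/464 + 149269) - 1/88696 = (5*(1/464)*(-31058) + 149269) - 1/88696 = (-77645/232 + 149269) - 1/88696 = 34552763/232 - 1/88696 = 47885810419/321523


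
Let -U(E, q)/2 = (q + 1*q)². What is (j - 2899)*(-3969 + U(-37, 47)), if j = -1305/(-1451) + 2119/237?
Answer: 21501295637219/343887 ≈ 6.2524e+7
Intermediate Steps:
U(E, q) = -8*q² (U(E, q) = -2*(q + 1*q)² = -2*(q + q)² = -2*4*q² = -8*q²)
j = 3383954/343887 (j = -1305*(-1/1451) + 2119*(1/237) = 1305/1451 + 2119/237 = 3383954/343887 ≈ 9.8403)
(j - 2899)*(-3969 + U(-37, 47)) = (3383954/343887 - 2899)*(-3969 - 8*47²) = -993544459*(-3969 - 8*2209)/343887 = -993544459*(-3969 - 17672)/343887 = -993544459/343887*(-21641) = 21501295637219/343887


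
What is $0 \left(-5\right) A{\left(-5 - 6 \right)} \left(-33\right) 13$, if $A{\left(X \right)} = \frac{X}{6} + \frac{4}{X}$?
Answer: $0$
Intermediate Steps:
$A{\left(X \right)} = \frac{4}{X} + \frac{X}{6}$ ($A{\left(X \right)} = X \frac{1}{6} + \frac{4}{X} = \frac{X}{6} + \frac{4}{X} = \frac{4}{X} + \frac{X}{6}$)
$0 \left(-5\right) A{\left(-5 - 6 \right)} \left(-33\right) 13 = 0 \left(-5\right) \left(\frac{4}{-5 - 6} + \frac{-5 - 6}{6}\right) \left(-33\right) 13 = 0 \left(\frac{4}{-5 - 6} + \frac{-5 - 6}{6}\right) \left(-33\right) 13 = 0 \left(\frac{4}{-11} + \frac{1}{6} \left(-11\right)\right) \left(-33\right) 13 = 0 \left(4 \left(- \frac{1}{11}\right) - \frac{11}{6}\right) \left(-33\right) 13 = 0 \left(- \frac{4}{11} - \frac{11}{6}\right) \left(-33\right) 13 = 0 \left(- \frac{145}{66}\right) \left(-33\right) 13 = 0 \left(-33\right) 13 = 0 \cdot 13 = 0$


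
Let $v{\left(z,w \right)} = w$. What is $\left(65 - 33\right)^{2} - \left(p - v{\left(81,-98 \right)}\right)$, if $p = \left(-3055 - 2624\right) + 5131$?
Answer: $1474$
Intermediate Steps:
$p = -548$ ($p = -5679 + 5131 = -548$)
$\left(65 - 33\right)^{2} - \left(p - v{\left(81,-98 \right)}\right) = \left(65 - 33\right)^{2} - \left(-548 - -98\right) = 32^{2} - \left(-548 + 98\right) = 1024 - -450 = 1024 + 450 = 1474$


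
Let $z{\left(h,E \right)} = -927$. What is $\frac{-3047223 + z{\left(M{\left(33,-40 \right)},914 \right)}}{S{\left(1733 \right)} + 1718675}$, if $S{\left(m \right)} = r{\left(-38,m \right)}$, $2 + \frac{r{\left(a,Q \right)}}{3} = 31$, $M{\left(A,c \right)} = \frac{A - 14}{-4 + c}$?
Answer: $- \frac{1524075}{859381} \approx -1.7735$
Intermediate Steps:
$M{\left(A,c \right)} = \frac{-14 + A}{-4 + c}$
$r{\left(a,Q \right)} = 87$ ($r{\left(a,Q \right)} = -6 + 3 \cdot 31 = -6 + 93 = 87$)
$S{\left(m \right)} = 87$
$\frac{-3047223 + z{\left(M{\left(33,-40 \right)},914 \right)}}{S{\left(1733 \right)} + 1718675} = \frac{-3047223 - 927}{87 + 1718675} = - \frac{3048150}{1718762} = \left(-3048150\right) \frac{1}{1718762} = - \frac{1524075}{859381}$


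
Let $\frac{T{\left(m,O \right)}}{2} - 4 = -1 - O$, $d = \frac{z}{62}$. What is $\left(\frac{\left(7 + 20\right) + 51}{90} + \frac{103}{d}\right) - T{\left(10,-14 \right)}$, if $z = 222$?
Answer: $- \frac{808}{185} \approx -4.3676$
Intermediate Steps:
$d = \frac{111}{31}$ ($d = \frac{222}{62} = 222 \cdot \frac{1}{62} = \frac{111}{31} \approx 3.5806$)
$T{\left(m,O \right)} = 6 - 2 O$ ($T{\left(m,O \right)} = 8 + 2 \left(-1 - O\right) = 8 - \left(2 + 2 O\right) = 6 - 2 O$)
$\left(\frac{\left(7 + 20\right) + 51}{90} + \frac{103}{d}\right) - T{\left(10,-14 \right)} = \left(\frac{\left(7 + 20\right) + 51}{90} + \frac{103}{\frac{111}{31}}\right) - \left(6 - -28\right) = \left(\left(27 + 51\right) \frac{1}{90} + 103 \cdot \frac{31}{111}\right) - \left(6 + 28\right) = \left(78 \cdot \frac{1}{90} + \frac{3193}{111}\right) - 34 = \left(\frac{13}{15} + \frac{3193}{111}\right) - 34 = \frac{5482}{185} - 34 = - \frac{808}{185}$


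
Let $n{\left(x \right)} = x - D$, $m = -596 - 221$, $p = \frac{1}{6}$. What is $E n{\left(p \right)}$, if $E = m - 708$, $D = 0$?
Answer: $- \frac{1525}{6} \approx -254.17$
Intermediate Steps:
$p = \frac{1}{6} \approx 0.16667$
$m = -817$ ($m = -596 - 221 = -817$)
$n{\left(x \right)} = x$ ($n{\left(x \right)} = x - 0 = x + 0 = x$)
$E = -1525$ ($E = -817 - 708 = -1525$)
$E n{\left(p \right)} = \left(-1525\right) \frac{1}{6} = - \frac{1525}{6}$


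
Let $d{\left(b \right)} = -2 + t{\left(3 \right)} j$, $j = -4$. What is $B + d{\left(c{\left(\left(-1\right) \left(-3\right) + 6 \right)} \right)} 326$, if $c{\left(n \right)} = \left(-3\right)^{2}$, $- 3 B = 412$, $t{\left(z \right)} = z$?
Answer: $- \frac{14104}{3} \approx -4701.3$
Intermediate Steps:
$B = - \frac{412}{3}$ ($B = \left(- \frac{1}{3}\right) 412 = - \frac{412}{3} \approx -137.33$)
$c{\left(n \right)} = 9$
$d{\left(b \right)} = -14$ ($d{\left(b \right)} = -2 + 3 \left(-4\right) = -2 - 12 = -14$)
$B + d{\left(c{\left(\left(-1\right) \left(-3\right) + 6 \right)} \right)} 326 = - \frac{412}{3} - 4564 = - \frac{14104}{3}$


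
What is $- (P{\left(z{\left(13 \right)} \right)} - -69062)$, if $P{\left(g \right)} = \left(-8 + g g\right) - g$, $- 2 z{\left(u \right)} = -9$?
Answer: $- \frac{276279}{4} \approx -69070.0$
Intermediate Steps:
$z{\left(u \right)} = \frac{9}{2}$ ($z{\left(u \right)} = \left(- \frac{1}{2}\right) \left(-9\right) = \frac{9}{2}$)
$P{\left(g \right)} = -8 + g^{2} - g$ ($P{\left(g \right)} = \left(-8 + g^{2}\right) - g = -8 + g^{2} - g$)
$- (P{\left(z{\left(13 \right)} \right)} - -69062) = - (\left(-8 + \left(\frac{9}{2}\right)^{2} - \frac{9}{2}\right) - -69062) = - (\left(-8 + \frac{81}{4} - \frac{9}{2}\right) + 69062) = - (\frac{31}{4} + 69062) = \left(-1\right) \frac{276279}{4} = - \frac{276279}{4}$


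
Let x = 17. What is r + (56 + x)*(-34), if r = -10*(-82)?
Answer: -1662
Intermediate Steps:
r = 820
r + (56 + x)*(-34) = 820 + (56 + 17)*(-34) = 820 + 73*(-34) = 820 - 2482 = -1662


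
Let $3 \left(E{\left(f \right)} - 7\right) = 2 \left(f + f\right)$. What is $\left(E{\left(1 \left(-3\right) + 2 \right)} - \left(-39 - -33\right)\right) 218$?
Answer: $\frac{7630}{3} \approx 2543.3$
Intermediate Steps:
$E{\left(f \right)} = 7 + \frac{4 f}{3}$ ($E{\left(f \right)} = 7 + \frac{2 \left(f + f\right)}{3} = 7 + \frac{2 \cdot 2 f}{3} = 7 + \frac{4 f}{3}$)
$\left(E{\left(1 \left(-3\right) + 2 \right)} - \left(-39 - -33\right)\right) 218 = \left(\left(7 + \frac{4 \left(1 \left(-3\right) + 2\right)}{3}\right) - \left(-39 - -33\right)\right) 218 = \left(\left(7 + \frac{4 \left(-3 + 2\right)}{3}\right) - \left(-39 + 33\right)\right) 218 = \left(\left(7 + \frac{4}{3} \left(-1\right)\right) - -6\right) 218 = \left(\left(7 - \frac{4}{3}\right) + 6\right) 218 = \left(\frac{17}{3} + 6\right) 218 = \frac{35}{3} \cdot 218 = \frac{7630}{3}$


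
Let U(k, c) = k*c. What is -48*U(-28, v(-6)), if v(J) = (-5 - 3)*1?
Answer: -10752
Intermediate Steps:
v(J) = -8 (v(J) = -8*1 = -8)
U(k, c) = c*k
-48*U(-28, v(-6)) = -(-384)*(-28) = -48*224 = -10752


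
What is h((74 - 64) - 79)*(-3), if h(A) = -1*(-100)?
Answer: -300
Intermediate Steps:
h(A) = 100
h((74 - 64) - 79)*(-3) = 100*(-3) = -300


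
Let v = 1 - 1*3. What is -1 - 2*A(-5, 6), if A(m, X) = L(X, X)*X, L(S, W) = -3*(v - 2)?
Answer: -145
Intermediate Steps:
v = -2 (v = 1 - 3 = -2)
L(S, W) = 12 (L(S, W) = -3*(-2 - 2) = -3*(-4) = 12)
A(m, X) = 12*X
-1 - 2*A(-5, 6) = -1 - 24*6 = -1 - 2*72 = -1 - 144 = -145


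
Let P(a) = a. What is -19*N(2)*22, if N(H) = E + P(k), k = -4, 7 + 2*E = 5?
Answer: 2090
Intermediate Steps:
E = -1 (E = -7/2 + (1/2)*5 = -7/2 + 5/2 = -1)
N(H) = -5 (N(H) = -1 - 4 = -5)
-19*N(2)*22 = -19*(-5)*22 = 95*22 = 2090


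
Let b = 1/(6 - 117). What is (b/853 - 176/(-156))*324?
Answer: 149976468/410293 ≈ 365.54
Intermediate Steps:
b = -1/111 (b = 1/(-111) = -1/111 ≈ -0.0090090)
(b/853 - 176/(-156))*324 = (-1/111/853 - 176/(-156))*324 = (-1/111*1/853 - 176*(-1/156))*324 = (-1/94683 + 44/39)*324 = (1388671/1230879)*324 = 149976468/410293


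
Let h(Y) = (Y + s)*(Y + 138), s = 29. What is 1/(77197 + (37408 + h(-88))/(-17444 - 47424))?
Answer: 32434/2503790269 ≈ 1.2954e-5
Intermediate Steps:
h(Y) = (29 + Y)*(138 + Y) (h(Y) = (Y + 29)*(Y + 138) = (29 + Y)*(138 + Y))
1/(77197 + (37408 + h(-88))/(-17444 - 47424)) = 1/(77197 + (37408 + (4002 + (-88)² + 167*(-88)))/(-17444 - 47424)) = 1/(77197 + (37408 + (4002 + 7744 - 14696))/(-64868)) = 1/(77197 + (37408 - 2950)*(-1/64868)) = 1/(77197 + 34458*(-1/64868)) = 1/(77197 - 17229/32434) = 1/(2503790269/32434) = 32434/2503790269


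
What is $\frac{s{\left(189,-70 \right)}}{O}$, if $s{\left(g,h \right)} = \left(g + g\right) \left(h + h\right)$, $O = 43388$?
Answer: $- \frac{13230}{10847} \approx -1.2197$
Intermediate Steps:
$s{\left(g,h \right)} = 4 g h$ ($s{\left(g,h \right)} = 2 g 2 h = 4 g h$)
$\frac{s{\left(189,-70 \right)}}{O} = \frac{4 \cdot 189 \left(-70\right)}{43388} = \left(-52920\right) \frac{1}{43388} = - \frac{13230}{10847}$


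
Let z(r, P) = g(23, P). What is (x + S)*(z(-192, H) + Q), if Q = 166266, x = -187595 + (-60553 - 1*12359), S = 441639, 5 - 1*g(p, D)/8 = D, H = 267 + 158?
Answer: 29507489592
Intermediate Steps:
H = 425
g(p, D) = 40 - 8*D
z(r, P) = 40 - 8*P
x = -260507 (x = -187595 + (-60553 - 12359) = -187595 - 72912 = -260507)
(x + S)*(z(-192, H) + Q) = (-260507 + 441639)*((40 - 8*425) + 166266) = 181132*((40 - 3400) + 166266) = 181132*(-3360 + 166266) = 181132*162906 = 29507489592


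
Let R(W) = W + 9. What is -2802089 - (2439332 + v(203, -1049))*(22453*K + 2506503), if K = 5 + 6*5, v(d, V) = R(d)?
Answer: -8031855006841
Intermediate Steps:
R(W) = 9 + W
v(d, V) = 9 + d
K = 35 (K = 5 + 30 = 35)
-2802089 - (2439332 + v(203, -1049))*(22453*K + 2506503) = -2802089 - (2439332 + (9 + 203))*(22453*35 + 2506503) = -2802089 - (2439332 + 212)*(785855 + 2506503) = -2802089 - 2439544*3292358 = -2802089 - 1*8031852204752 = -2802089 - 8031852204752 = -8031855006841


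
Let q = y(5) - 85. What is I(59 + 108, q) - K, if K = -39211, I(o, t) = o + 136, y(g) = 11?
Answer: 39514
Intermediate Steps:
q = -74 (q = 11 - 85 = -74)
I(o, t) = 136 + o
I(59 + 108, q) - K = (136 + (59 + 108)) - 1*(-39211) = (136 + 167) + 39211 = 303 + 39211 = 39514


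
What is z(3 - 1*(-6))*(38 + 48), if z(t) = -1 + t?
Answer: 688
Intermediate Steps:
z(3 - 1*(-6))*(38 + 48) = (-1 + (3 - 1*(-6)))*(38 + 48) = (-1 + (3 + 6))*86 = (-1 + 9)*86 = 8*86 = 688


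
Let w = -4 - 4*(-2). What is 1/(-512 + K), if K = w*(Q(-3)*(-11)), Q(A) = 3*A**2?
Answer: -1/1700 ≈ -0.00058824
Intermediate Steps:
w = 4 (w = -4 + 8 = 4)
K = -1188 (K = 4*((3*(-3)**2)*(-11)) = 4*((3*9)*(-11)) = 4*(27*(-11)) = 4*(-297) = -1188)
1/(-512 + K) = 1/(-512 - 1188) = 1/(-1700) = -1/1700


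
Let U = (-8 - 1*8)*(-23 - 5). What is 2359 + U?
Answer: 2807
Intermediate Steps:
U = 448 (U = (-8 - 8)*(-28) = -16*(-28) = 448)
2359 + U = 2359 + 448 = 2807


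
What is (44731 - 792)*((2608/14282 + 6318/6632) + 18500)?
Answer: 19249617394474537/23679556 ≈ 8.1292e+8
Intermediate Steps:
(44731 - 792)*((2608/14282 + 6318/6632) + 18500) = 43939*((2608*(1/14282) + 6318*(1/6632)) + 18500) = 43939*((1304/7141 + 3159/3316) + 18500) = 43939*(26882483/23679556 + 18500) = 43939*(438098668483/23679556) = 19249617394474537/23679556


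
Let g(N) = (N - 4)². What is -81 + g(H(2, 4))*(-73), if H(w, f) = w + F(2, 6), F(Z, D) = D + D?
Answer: -7381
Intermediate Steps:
F(Z, D) = 2*D
H(w, f) = 12 + w (H(w, f) = w + 2*6 = w + 12 = 12 + w)
g(N) = (-4 + N)²
-81 + g(H(2, 4))*(-73) = -81 + (-4 + (12 + 2))²*(-73) = -81 + (-4 + 14)²*(-73) = -81 + 10²*(-73) = -81 + 100*(-73) = -81 - 7300 = -7381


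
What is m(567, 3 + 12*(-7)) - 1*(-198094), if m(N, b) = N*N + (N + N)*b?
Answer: 427729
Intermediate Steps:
m(N, b) = N² + 2*N*b (m(N, b) = N² + (2*N)*b = N² + 2*N*b)
m(567, 3 + 12*(-7)) - 1*(-198094) = 567*(567 + 2*(3 + 12*(-7))) - 1*(-198094) = 567*(567 + 2*(3 - 84)) + 198094 = 567*(567 + 2*(-81)) + 198094 = 567*(567 - 162) + 198094 = 567*405 + 198094 = 229635 + 198094 = 427729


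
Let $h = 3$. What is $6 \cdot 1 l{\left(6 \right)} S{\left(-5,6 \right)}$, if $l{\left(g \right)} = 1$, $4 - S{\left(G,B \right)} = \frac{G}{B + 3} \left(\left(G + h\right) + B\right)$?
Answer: $\frac{112}{3} \approx 37.333$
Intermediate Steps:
$S{\left(G,B \right)} = 4 - \frac{G \left(3 + B + G\right)}{3 + B}$ ($S{\left(G,B \right)} = 4 - \frac{G}{B + 3} \left(\left(G + 3\right) + B\right) = 4 - \frac{G}{3 + B} \left(\left(3 + G\right) + B\right) = 4 - \frac{G}{3 + B} \left(3 + B + G\right) = 4 - \frac{G \left(3 + B + G\right)}{3 + B}$)
$6 \cdot 1 l{\left(6 \right)} S{\left(-5,6 \right)} = 6 \cdot 1 \cdot 1 \frac{12 - \left(-5\right)^{2} - -15 + 4 \cdot 6 - 6 \left(-5\right)}{3 + 6} = 6 \cdot 1 \frac{12 - 25 + 15 + 24 + 30}{9} = 6 \frac{12 - 25 + 15 + 24 + 30}{9} = 6 \cdot \frac{1}{9} \cdot 56 = 6 \cdot \frac{56}{9} = \frac{112}{3}$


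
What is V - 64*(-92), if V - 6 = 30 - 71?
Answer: 5853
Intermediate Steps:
V = -35 (V = 6 + (30 - 71) = 6 - 41 = -35)
V - 64*(-92) = -35 - 64*(-92) = -35 + 5888 = 5853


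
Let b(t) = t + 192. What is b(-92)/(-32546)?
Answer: -50/16273 ≈ -0.0030726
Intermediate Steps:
b(t) = 192 + t
b(-92)/(-32546) = (192 - 92)/(-32546) = 100*(-1/32546) = -50/16273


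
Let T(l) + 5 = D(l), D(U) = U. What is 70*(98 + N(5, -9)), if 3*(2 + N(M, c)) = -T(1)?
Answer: 20440/3 ≈ 6813.3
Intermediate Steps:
T(l) = -5 + l
N(M, c) = -⅔ (N(M, c) = -2 + (-(-5 + 1))/3 = -2 + (-1*(-4))/3 = -2 + (⅓)*4 = -2 + 4/3 = -⅔)
70*(98 + N(5, -9)) = 70*(98 - ⅔) = 70*(292/3) = 20440/3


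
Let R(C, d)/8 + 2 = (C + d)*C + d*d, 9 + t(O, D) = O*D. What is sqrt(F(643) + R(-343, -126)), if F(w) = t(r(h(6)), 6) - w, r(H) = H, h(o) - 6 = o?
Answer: 2*sqrt(353337) ≈ 1188.8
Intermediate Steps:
h(o) = 6 + o
t(O, D) = -9 + D*O (t(O, D) = -9 + O*D = -9 + D*O)
R(C, d) = -16 + 8*d**2 + 8*C*(C + d) (R(C, d) = -16 + 8*((C + d)*C + d*d) = -16 + 8*(C*(C + d) + d**2) = -16 + 8*(d**2 + C*(C + d)) = -16 + (8*d**2 + 8*C*(C + d)) = -16 + 8*d**2 + 8*C*(C + d))
F(w) = 63 - w (F(w) = (-9 + 6*(6 + 6)) - w = (-9 + 6*12) - w = (-9 + 72) - w = 63 - w)
sqrt(F(643) + R(-343, -126)) = sqrt((63 - 1*643) + (-16 + 8*(-343)**2 + 8*(-126)**2 + 8*(-343)*(-126))) = sqrt((63 - 643) + (-16 + 8*117649 + 8*15876 + 345744)) = sqrt(-580 + (-16 + 941192 + 127008 + 345744)) = sqrt(-580 + 1413928) = sqrt(1413348) = 2*sqrt(353337)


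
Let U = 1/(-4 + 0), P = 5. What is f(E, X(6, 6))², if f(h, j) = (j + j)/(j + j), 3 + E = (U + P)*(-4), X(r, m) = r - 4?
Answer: 1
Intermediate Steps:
U = -¼ (U = 1/(-4) = -¼ ≈ -0.25000)
X(r, m) = -4 + r
E = -22 (E = -3 + (-¼ + 5)*(-4) = -3 + (19/4)*(-4) = -3 - 19 = -22)
f(h, j) = 1 (f(h, j) = (2*j)/((2*j)) = (2*j)*(1/(2*j)) = 1)
f(E, X(6, 6))² = 1² = 1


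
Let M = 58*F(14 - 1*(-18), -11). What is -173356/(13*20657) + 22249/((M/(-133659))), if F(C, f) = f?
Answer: 798581500275103/171329158 ≈ 4.6611e+6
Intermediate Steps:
M = -638 (M = 58*(-11) = -638)
-173356/(13*20657) + 22249/((M/(-133659))) = -173356/(13*20657) + 22249/((-638/(-133659))) = -173356/268541 + 22249/((-638*(-1/133659))) = -173356*1/268541 + 22249/(638/133659) = -173356/268541 + 22249*(133659/638) = -173356/268541 + 2973779091/638 = 798581500275103/171329158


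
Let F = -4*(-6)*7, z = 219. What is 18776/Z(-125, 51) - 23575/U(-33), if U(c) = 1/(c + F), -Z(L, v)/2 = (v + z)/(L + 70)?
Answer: -85879241/27 ≈ -3.1807e+6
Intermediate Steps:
Z(L, v) = -2*(219 + v)/(70 + L) (Z(L, v) = -2*(v + 219)/(L + 70) = -2*(219 + v)/(70 + L))
F = 168 (F = 24*7 = 168)
U(c) = 1/(168 + c) (U(c) = 1/(c + 168) = 1/(168 + c))
18776/Z(-125, 51) - 23575/U(-33) = 18776/((2*(-219 - 1*51)/(70 - 125))) - 23575/(1/(168 - 33)) = 18776/((2*(-219 - 51)/(-55))) - 23575/(1/135) = 18776/((2*(-1/55)*(-270))) - 23575/1/135 = 18776/(108/11) - 23575*135 = 18776*(11/108) - 3182625 = 51634/27 - 3182625 = -85879241/27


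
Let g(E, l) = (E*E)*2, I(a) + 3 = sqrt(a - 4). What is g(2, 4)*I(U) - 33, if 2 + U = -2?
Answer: -57 + 16*I*sqrt(2) ≈ -57.0 + 22.627*I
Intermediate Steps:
U = -4 (U = -2 - 2 = -4)
I(a) = -3 + sqrt(-4 + a) (I(a) = -3 + sqrt(a - 4) = -3 + sqrt(-4 + a))
g(E, l) = 2*E**2 (g(E, l) = E**2*2 = 2*E**2)
g(2, 4)*I(U) - 33 = (2*2**2)*(-3 + sqrt(-4 - 4)) - 33 = (2*4)*(-3 + sqrt(-8)) - 33 = 8*(-3 + 2*I*sqrt(2)) - 33 = (-24 + 16*I*sqrt(2)) - 33 = -57 + 16*I*sqrt(2)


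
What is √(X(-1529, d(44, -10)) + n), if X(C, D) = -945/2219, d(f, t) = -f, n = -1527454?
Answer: I*√153492367801/317 ≈ 1235.9*I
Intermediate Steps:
X(C, D) = -135/317 (X(C, D) = -945*1/2219 = -135/317)
√(X(-1529, d(44, -10)) + n) = √(-135/317 - 1527454) = √(-484203053/317) = I*√153492367801/317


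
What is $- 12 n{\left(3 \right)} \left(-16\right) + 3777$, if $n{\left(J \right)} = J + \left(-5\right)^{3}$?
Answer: $-19647$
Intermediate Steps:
$n{\left(J \right)} = -125 + J$ ($n{\left(J \right)} = J - 125 = -125 + J$)
$- 12 n{\left(3 \right)} \left(-16\right) + 3777 = - 12 \left(-125 + 3\right) \left(-16\right) + 3777 = \left(-12\right) \left(-122\right) \left(-16\right) + 3777 = 1464 \left(-16\right) + 3777 = -23424 + 3777 = -19647$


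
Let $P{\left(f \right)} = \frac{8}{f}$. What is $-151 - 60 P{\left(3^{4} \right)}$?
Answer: $- \frac{4237}{27} \approx -156.93$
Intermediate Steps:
$-151 - 60 P{\left(3^{4} \right)} = -151 - 60 \frac{8}{3^{4}} = -151 - 60 \cdot \frac{8}{81} = -151 - 60 \cdot 8 \cdot \frac{1}{81} = -151 - \frac{160}{27} = - \frac{4237}{27}$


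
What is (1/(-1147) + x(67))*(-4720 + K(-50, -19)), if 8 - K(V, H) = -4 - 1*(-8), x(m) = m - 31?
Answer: -194728356/1147 ≈ -1.6977e+5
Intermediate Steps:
x(m) = -31 + m
K(V, H) = 4 (K(V, H) = 8 - (-4 - 1*(-8)) = 8 - (-4 + 8) = 8 - 1*4 = 8 - 4 = 4)
(1/(-1147) + x(67))*(-4720 + K(-50, -19)) = (1/(-1147) + (-31 + 67))*(-4720 + 4) = (-1/1147 + 36)*(-4716) = (41291/1147)*(-4716) = -194728356/1147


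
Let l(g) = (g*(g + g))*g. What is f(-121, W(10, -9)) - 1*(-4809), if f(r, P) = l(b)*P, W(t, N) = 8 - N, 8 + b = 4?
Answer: 2633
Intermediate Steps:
b = -4 (b = -8 + 4 = -4)
l(g) = 2*g³ (l(g) = (g*(2*g))*g = (2*g²)*g = 2*g³)
f(r, P) = -128*P (f(r, P) = (2*(-4)³)*P = (2*(-64))*P = -128*P)
f(-121, W(10, -9)) - 1*(-4809) = -128*(8 - 1*(-9)) - 1*(-4809) = -128*(8 + 9) + 4809 = -128*17 + 4809 = -2176 + 4809 = 2633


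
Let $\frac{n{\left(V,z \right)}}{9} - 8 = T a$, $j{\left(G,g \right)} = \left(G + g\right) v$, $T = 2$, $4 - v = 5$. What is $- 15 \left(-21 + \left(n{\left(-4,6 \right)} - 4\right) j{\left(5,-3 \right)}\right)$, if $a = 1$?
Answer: $2895$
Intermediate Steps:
$v = -1$ ($v = 4 - 5 = -1$)
$j{\left(G,g \right)} = - G - g$ ($j{\left(G,g \right)} = \left(G + g\right) \left(-1\right) = - G - g$)
$n{\left(V,z \right)} = 90$ ($n{\left(V,z \right)} = 72 + 9 \cdot 2 \cdot 1 = 72 + 9 \cdot 2 = 72 + 18 = 90$)
$- 15 \left(-21 + \left(n{\left(-4,6 \right)} - 4\right) j{\left(5,-3 \right)}\right) = - 15 \left(-21 + \left(90 - 4\right) \left(\left(-1\right) 5 - -3\right)\right) = - 15 \left(-21 + 86 \left(-5 + 3\right)\right) = - 15 \left(-21 + 86 \left(-2\right)\right) = - 15 \left(-21 - 172\right) = \left(-15\right) \left(-193\right) = 2895$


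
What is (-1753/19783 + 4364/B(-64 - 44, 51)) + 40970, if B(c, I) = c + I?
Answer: 46112609137/1127631 ≈ 40893.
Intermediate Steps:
B(c, I) = I + c
(-1753/19783 + 4364/B(-64 - 44, 51)) + 40970 = (-1753/19783 + 4364/(51 + (-64 - 44))) + 40970 = (-1753*1/19783 + 4364/(51 - 108)) + 40970 = (-1753/19783 + 4364/(-57)) + 40970 = (-1753/19783 + 4364*(-1/57)) + 40970 = (-1753/19783 - 4364/57) + 40970 = -86432933/1127631 + 40970 = 46112609137/1127631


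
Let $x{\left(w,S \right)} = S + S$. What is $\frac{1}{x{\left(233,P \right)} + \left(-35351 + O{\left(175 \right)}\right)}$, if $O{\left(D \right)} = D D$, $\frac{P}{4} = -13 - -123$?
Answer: $- \frac{1}{3846} \approx -0.00026001$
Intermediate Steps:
$P = 440$ ($P = 4 \left(-13 - -123\right) = 4 \left(-13 + 123\right) = 4 \cdot 110 = 440$)
$O{\left(D \right)} = D^{2}$
$x{\left(w,S \right)} = 2 S$
$\frac{1}{x{\left(233,P \right)} + \left(-35351 + O{\left(175 \right)}\right)} = \frac{1}{2 \cdot 440 - \left(35351 - 175^{2}\right)} = \frac{1}{880 + \left(-35351 + 30625\right)} = \frac{1}{880 - 4726} = \frac{1}{-3846} = - \frac{1}{3846}$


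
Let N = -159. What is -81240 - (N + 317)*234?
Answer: -118212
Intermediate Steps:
-81240 - (N + 317)*234 = -81240 - (-159 + 317)*234 = -81240 - 158*234 = -81240 - 1*36972 = -81240 - 36972 = -118212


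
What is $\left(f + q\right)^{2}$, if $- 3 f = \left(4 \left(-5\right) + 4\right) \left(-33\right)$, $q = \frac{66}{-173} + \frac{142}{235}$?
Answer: $\frac{51068517458176}{1652829025} \approx 30898.0$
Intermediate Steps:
$q = \frac{9056}{40655}$ ($q = 66 \left(- \frac{1}{173}\right) + 142 \cdot \frac{1}{235} = - \frac{66}{173} + \frac{142}{235} = \frac{9056}{40655} \approx 0.22275$)
$f = -176$ ($f = - \frac{\left(4 \left(-5\right) + 4\right) \left(-33\right)}{3} = - \frac{\left(-20 + 4\right) \left(-33\right)}{3} = - \frac{\left(-16\right) \left(-33\right)}{3} = \left(- \frac{1}{3}\right) 528 = -176$)
$\left(f + q\right)^{2} = \left(-176 + \frac{9056}{40655}\right)^{2} = \left(- \frac{7146224}{40655}\right)^{2} = \frac{51068517458176}{1652829025}$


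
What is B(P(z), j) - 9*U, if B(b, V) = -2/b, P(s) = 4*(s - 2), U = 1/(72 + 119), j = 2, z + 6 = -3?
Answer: -7/4202 ≈ -0.0016659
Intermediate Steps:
z = -9 (z = -6 - 3 = -9)
U = 1/191 ≈ 0.0052356
P(s) = -8 + 4*s (P(s) = 4*(-2 + s) = -8 + 4*s)
B(P(z), j) - 9*U = -2/(-8 + 4*(-9)) - 9*1/191 = -2/(-8 - 36) - 9/191 = -2/(-44) - 9/191 = -2*(-1/44) - 9/191 = 1/22 - 9/191 = -7/4202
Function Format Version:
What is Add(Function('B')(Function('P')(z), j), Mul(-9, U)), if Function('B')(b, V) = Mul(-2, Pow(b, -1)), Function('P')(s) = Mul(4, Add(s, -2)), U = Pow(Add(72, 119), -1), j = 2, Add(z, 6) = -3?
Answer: Rational(-7, 4202) ≈ -0.0016659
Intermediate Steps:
z = -9 (z = Add(-6, -3) = -9)
U = Rational(1, 191) (U = Pow(191, -1) = Rational(1, 191) ≈ 0.0052356)
Function('P')(s) = Add(-8, Mul(4, s)) (Function('P')(s) = Mul(4, Add(-2, s)) = Add(-8, Mul(4, s)))
Add(Function('B')(Function('P')(z), j), Mul(-9, U)) = Add(Mul(-2, Pow(Add(-8, Mul(4, -9)), -1)), Mul(-9, Rational(1, 191))) = Add(Mul(-2, Pow(Add(-8, -36), -1)), Rational(-9, 191)) = Add(Mul(-2, Pow(-44, -1)), Rational(-9, 191)) = Add(Mul(-2, Rational(-1, 44)), Rational(-9, 191)) = Add(Rational(1, 22), Rational(-9, 191)) = Rational(-7, 4202)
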